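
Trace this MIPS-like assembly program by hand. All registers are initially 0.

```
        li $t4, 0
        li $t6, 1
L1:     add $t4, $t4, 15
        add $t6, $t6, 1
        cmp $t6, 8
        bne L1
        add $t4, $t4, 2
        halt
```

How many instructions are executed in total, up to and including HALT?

32

$t4=0
$t6=1
$t4=0+15=15
$t6=1+1=2
cmp $t6, 8  (cmp 2,8)
bne L1: taken
$t4=15+15=30
$t6=2+1=3
cmp $t6, 8  (cmp 3,8)
bne L1: taken
$t4=30+15=45
$t6=3+1=4
cmp $t6, 8  (cmp 4,8)
bne L1: taken
$t4=45+15=60
$t6=4+1=5
cmp $t6, 8  (cmp 5,8)
bne L1: taken
$t4=60+15=75
$t6=5+1=6
cmp $t6, 8  (cmp 6,8)
bne L1: taken
$t4=75+15=90
$t6=6+1=7
cmp $t6, 8  (cmp 7,8)
bne L1: taken
$t4=90+15=105
$t6=7+1=8
cmp $t6, 8  (cmp 8,8)
bne L1: not taken
$t4=105+2=107
halt.
Total executed instructions: 32.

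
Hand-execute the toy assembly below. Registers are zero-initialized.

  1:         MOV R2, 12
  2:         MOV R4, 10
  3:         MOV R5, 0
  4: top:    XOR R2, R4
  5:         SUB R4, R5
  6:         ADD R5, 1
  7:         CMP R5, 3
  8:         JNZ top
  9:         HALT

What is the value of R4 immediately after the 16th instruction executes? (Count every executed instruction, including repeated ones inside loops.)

7

R2=12
R4=10
R5=0
R2=12^10=6
R4=10-0=10
R5=0+1=1
CMP R5, 3  (cmp 1,3)
JNZ top: taken
R2=6^10=12
R4=10-1=9
R5=1+1=2
CMP R5, 3  (cmp 2,3)
JNZ top: taken
R2=12^9=5
R4=9-2=7
R5=2+1=3
After step 16: R4 = 7.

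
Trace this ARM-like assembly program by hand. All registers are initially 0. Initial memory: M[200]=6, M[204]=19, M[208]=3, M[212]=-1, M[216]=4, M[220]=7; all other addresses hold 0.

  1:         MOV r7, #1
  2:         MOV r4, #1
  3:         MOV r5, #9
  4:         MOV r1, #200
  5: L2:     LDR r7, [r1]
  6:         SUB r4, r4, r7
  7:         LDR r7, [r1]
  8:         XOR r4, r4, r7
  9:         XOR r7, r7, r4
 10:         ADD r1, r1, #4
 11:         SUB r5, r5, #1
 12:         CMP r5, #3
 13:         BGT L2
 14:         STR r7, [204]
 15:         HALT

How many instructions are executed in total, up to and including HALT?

60

after MOV r7, #1: r7=1
after MOV r4, #1: r4=1
after MOV r5, #9: r5=9
after MOV r1, #200: r1=200
after LDR r7, [r1]: r7=M[200]=6
after SUB r4, r4, r7: r4=1-6=-5
after LDR r7, [r1]: r7=M[200]=6
after XOR r4, r4, r7: r4=(-5)^6=-3
after XOR r7, r7, r4: r7=6^(-3)=-5
after ADD r1, r1, #4: r1=200+4=204
after SUB r5, r5, #1: r5=9-1=8
CMP r5, #3  (cmp 8,3)
BGT L2: taken
after LDR r7, [r1]: r7=M[204]=19
after SUB r4, r4, r7: r4=(-3)-19=-22
after LDR r7, [r1]: r7=M[204]=19
after XOR r4, r4, r7: r4=(-22)^19=-7
after XOR r7, r7, r4: r7=19^(-7)=-22
after ADD r1, r1, #4: r1=204+4=208
after SUB r5, r5, #1: r5=8-1=7
CMP r5, #3  (cmp 7,3)
BGT L2: taken
after LDR r7, [r1]: r7=M[208]=3
after SUB r4, r4, r7: r4=(-7)-3=-10
after LDR r7, [r1]: r7=M[208]=3
after XOR r4, r4, r7: r4=(-10)^3=-11
after XOR r7, r7, r4: r7=3^(-11)=-10
after ADD r1, r1, #4: r1=208+4=212
after SUB r5, r5, #1: r5=7-1=6
CMP r5, #3  (cmp 6,3)
BGT L2: taken
after LDR r7, [r1]: r7=M[212]=-1
after SUB r4, r4, r7: r4=(-11)-(-1)=-10
after LDR r7, [r1]: r7=M[212]=-1
after XOR r4, r4, r7: r4=(-10)^(-1)=9
after XOR r7, r7, r4: r7=(-1)^9=-10
after ADD r1, r1, #4: r1=212+4=216
after SUB r5, r5, #1: r5=6-1=5
CMP r5, #3  (cmp 5,3)
BGT L2: taken
after LDR r7, [r1]: r7=M[216]=4
after SUB r4, r4, r7: r4=9-4=5
after LDR r7, [r1]: r7=M[216]=4
after XOR r4, r4, r7: r4=5^4=1
after XOR r7, r7, r4: r7=4^1=5
after ADD r1, r1, #4: r1=216+4=220
after SUB r5, r5, #1: r5=5-1=4
CMP r5, #3  (cmp 4,3)
BGT L2: taken
after LDR r7, [r1]: r7=M[220]=7
after SUB r4, r4, r7: r4=1-7=-6
after LDR r7, [r1]: r7=M[220]=7
after XOR r4, r4, r7: r4=(-6)^7=-3
after XOR r7, r7, r4: r7=7^(-3)=-6
after ADD r1, r1, #4: r1=220+4=224
after SUB r5, r5, #1: r5=4-1=3
CMP r5, #3  (cmp 3,3)
BGT L2: not taken
STR r7, [204] → M[204]=-6
halt.
Total executed instructions: 60.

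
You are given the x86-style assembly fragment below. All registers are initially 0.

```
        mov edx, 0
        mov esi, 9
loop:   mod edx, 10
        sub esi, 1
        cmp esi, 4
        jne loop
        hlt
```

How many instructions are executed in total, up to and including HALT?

23

after mov edx, 0: edx=0
after mov esi, 9: esi=9
after mod edx, 10: edx=0%10=0
after sub esi, 1: esi=9-1=8
cmp esi, 4  (cmp 8,4)
jne loop: taken
after mod edx, 10: edx=0%10=0
after sub esi, 1: esi=8-1=7
cmp esi, 4  (cmp 7,4)
jne loop: taken
after mod edx, 10: edx=0%10=0
after sub esi, 1: esi=7-1=6
cmp esi, 4  (cmp 6,4)
jne loop: taken
after mod edx, 10: edx=0%10=0
after sub esi, 1: esi=6-1=5
cmp esi, 4  (cmp 5,4)
jne loop: taken
after mod edx, 10: edx=0%10=0
after sub esi, 1: esi=5-1=4
cmp esi, 4  (cmp 4,4)
jne loop: not taken
halt.
Total executed instructions: 23.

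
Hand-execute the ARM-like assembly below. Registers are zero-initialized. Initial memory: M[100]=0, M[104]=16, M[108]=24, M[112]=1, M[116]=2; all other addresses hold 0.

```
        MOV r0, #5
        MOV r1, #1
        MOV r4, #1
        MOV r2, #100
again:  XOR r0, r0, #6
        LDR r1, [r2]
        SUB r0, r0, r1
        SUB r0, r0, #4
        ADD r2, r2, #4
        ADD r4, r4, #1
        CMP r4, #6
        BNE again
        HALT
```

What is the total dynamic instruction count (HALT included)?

45

r0=5
r1=1
r4=1
r2=100
r0=5^6=3
r1=M[100]=0
r0=3-0=3
r0=3-4=-1
r2=100+4=104
r4=1+1=2
CMP r4, #6  (cmp 2,6)
BNE again: taken
r0=(-1)^6=-7
r1=M[104]=16
r0=(-7)-16=-23
r0=(-23)-4=-27
r2=104+4=108
r4=2+1=3
CMP r4, #6  (cmp 3,6)
BNE again: taken
r0=(-27)^6=-29
r1=M[108]=24
r0=(-29)-24=-53
r0=(-53)-4=-57
r2=108+4=112
r4=3+1=4
CMP r4, #6  (cmp 4,6)
BNE again: taken
r0=(-57)^6=-63
r1=M[112]=1
r0=(-63)-1=-64
r0=(-64)-4=-68
r2=112+4=116
r4=4+1=5
CMP r4, #6  (cmp 5,6)
BNE again: taken
r0=(-68)^6=-70
r1=M[116]=2
r0=(-70)-2=-72
r0=(-72)-4=-76
r2=116+4=120
r4=5+1=6
CMP r4, #6  (cmp 6,6)
BNE again: not taken
halt.
Total executed instructions: 45.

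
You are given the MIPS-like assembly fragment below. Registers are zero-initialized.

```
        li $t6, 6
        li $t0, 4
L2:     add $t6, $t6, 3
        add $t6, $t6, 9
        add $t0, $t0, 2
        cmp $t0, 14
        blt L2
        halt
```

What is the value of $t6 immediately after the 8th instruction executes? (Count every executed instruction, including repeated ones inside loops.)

21

li $t6, 6 → $t6=6
li $t0, 4 → $t0=4
add $t6, $t6, 3 → $t6=6+3=9
add $t6, $t6, 9 → $t6=9+9=18
add $t0, $t0, 2 → $t0=4+2=6
cmp $t0, 14  (cmp 6,14)
blt L2: taken
add $t6, $t6, 3 → $t6=18+3=21
After step 8: $t6 = 21.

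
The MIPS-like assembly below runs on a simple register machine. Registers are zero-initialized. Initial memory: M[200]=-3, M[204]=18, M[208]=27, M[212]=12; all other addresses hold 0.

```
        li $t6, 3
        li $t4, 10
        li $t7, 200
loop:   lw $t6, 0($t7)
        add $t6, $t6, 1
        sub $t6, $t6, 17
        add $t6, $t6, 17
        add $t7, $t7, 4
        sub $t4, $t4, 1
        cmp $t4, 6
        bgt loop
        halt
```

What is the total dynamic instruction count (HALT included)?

after li $t6, 3: $t6=3
after li $t4, 10: $t4=10
after li $t7, 200: $t7=200
after lw $t6, 0($t7): $t6=M[200]=-3
after add $t6, $t6, 1: $t6=(-3)+1=-2
after sub $t6, $t6, 17: $t6=(-2)-17=-19
after add $t6, $t6, 17: $t6=(-19)+17=-2
after add $t7, $t7, 4: $t7=200+4=204
after sub $t4, $t4, 1: $t4=10-1=9
cmp $t4, 6  (cmp 9,6)
bgt loop: taken
after lw $t6, 0($t7): $t6=M[204]=18
after add $t6, $t6, 1: $t6=18+1=19
after sub $t6, $t6, 17: $t6=19-17=2
after add $t6, $t6, 17: $t6=2+17=19
after add $t7, $t7, 4: $t7=204+4=208
after sub $t4, $t4, 1: $t4=9-1=8
cmp $t4, 6  (cmp 8,6)
bgt loop: taken
after lw $t6, 0($t7): $t6=M[208]=27
after add $t6, $t6, 1: $t6=27+1=28
after sub $t6, $t6, 17: $t6=28-17=11
after add $t6, $t6, 17: $t6=11+17=28
after add $t7, $t7, 4: $t7=208+4=212
after sub $t4, $t4, 1: $t4=8-1=7
cmp $t4, 6  (cmp 7,6)
bgt loop: taken
after lw $t6, 0($t7): $t6=M[212]=12
after add $t6, $t6, 1: $t6=12+1=13
after sub $t6, $t6, 17: $t6=13-17=-4
after add $t6, $t6, 17: $t6=(-4)+17=13
after add $t7, $t7, 4: $t7=212+4=216
after sub $t4, $t4, 1: $t4=7-1=6
cmp $t4, 6  (cmp 6,6)
bgt loop: not taken
halt.
Total executed instructions: 36.

36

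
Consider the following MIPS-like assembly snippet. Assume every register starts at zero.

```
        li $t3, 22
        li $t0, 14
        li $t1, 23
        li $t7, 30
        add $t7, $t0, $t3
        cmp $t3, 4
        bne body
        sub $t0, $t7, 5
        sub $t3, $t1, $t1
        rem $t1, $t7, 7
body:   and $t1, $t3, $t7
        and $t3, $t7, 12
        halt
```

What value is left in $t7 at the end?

li $t3, 22 → $t3=22
li $t0, 14 → $t0=14
li $t1, 23 → $t1=23
li $t7, 30 → $t7=30
add $t7, $t0, $t3 → $t7=14+22=36
cmp $t3, 4  (cmp 22,4)
bne body: taken
and $t1, $t3, $t7 → $t1=22&36=4
and $t3, $t7, 12 → $t3=36&12=4
halt.

36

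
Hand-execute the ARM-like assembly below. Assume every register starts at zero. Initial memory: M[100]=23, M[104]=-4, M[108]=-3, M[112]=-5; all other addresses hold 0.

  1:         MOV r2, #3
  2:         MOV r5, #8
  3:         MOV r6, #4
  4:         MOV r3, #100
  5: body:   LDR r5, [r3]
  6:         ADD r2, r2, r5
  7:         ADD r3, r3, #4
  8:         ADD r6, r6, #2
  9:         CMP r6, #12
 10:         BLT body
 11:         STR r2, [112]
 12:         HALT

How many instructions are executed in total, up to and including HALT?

MOV r2, #3 → r2=3
MOV r5, #8 → r5=8
MOV r6, #4 → r6=4
MOV r3, #100 → r3=100
LDR r5, [r3] → r5=M[100]=23
ADD r2, r2, r5 → r2=3+23=26
ADD r3, r3, #4 → r3=100+4=104
ADD r6, r6, #2 → r6=4+2=6
CMP r6, #12  (cmp 6,12)
BLT body: taken
LDR r5, [r3] → r5=M[104]=-4
ADD r2, r2, r5 → r2=26+(-4)=22
ADD r3, r3, #4 → r3=104+4=108
ADD r6, r6, #2 → r6=6+2=8
CMP r6, #12  (cmp 8,12)
BLT body: taken
LDR r5, [r3] → r5=M[108]=-3
ADD r2, r2, r5 → r2=22+(-3)=19
ADD r3, r3, #4 → r3=108+4=112
ADD r6, r6, #2 → r6=8+2=10
CMP r6, #12  (cmp 10,12)
BLT body: taken
LDR r5, [r3] → r5=M[112]=-5
ADD r2, r2, r5 → r2=19+(-5)=14
ADD r3, r3, #4 → r3=112+4=116
ADD r6, r6, #2 → r6=10+2=12
CMP r6, #12  (cmp 12,12)
BLT body: not taken
STR r2, [112] → M[112]=14
halt.
Total executed instructions: 30.

30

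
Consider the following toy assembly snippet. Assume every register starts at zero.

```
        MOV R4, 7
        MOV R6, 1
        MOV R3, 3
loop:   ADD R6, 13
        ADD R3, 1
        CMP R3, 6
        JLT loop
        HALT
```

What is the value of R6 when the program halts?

40

after MOV R4, 7: R4=7
after MOV R6, 1: R6=1
after MOV R3, 3: R3=3
after ADD R6, 13: R6=1+13=14
after ADD R3, 1: R3=3+1=4
CMP R3, 6  (cmp 4,6)
JLT loop: taken
after ADD R6, 13: R6=14+13=27
after ADD R3, 1: R3=4+1=5
CMP R3, 6  (cmp 5,6)
JLT loop: taken
after ADD R6, 13: R6=27+13=40
after ADD R3, 1: R3=5+1=6
CMP R3, 6  (cmp 6,6)
JLT loop: not taken
halt.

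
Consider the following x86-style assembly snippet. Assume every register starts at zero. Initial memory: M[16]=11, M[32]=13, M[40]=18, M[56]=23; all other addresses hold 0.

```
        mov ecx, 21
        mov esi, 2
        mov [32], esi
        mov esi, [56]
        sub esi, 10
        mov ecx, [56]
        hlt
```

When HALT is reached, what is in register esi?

after mov ecx, 21: ecx=21
after mov esi, 2: esi=2
mov [32], esi → M[32]=2
after mov esi, [56]: esi=M[56]=23
after sub esi, 10: esi=23-10=13
after mov ecx, [56]: ecx=M[56]=23
halt.

13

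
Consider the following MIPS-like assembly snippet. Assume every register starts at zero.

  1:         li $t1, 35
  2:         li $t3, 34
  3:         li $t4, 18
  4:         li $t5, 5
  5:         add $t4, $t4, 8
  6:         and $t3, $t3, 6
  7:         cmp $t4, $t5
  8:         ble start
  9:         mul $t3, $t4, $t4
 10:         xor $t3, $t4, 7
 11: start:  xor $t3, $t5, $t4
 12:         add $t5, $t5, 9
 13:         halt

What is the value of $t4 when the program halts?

26

li $t1, 35 → $t1=35
li $t3, 34 → $t3=34
li $t4, 18 → $t4=18
li $t5, 5 → $t5=5
add $t4, $t4, 8 → $t4=18+8=26
and $t3, $t3, 6 → $t3=34&6=2
cmp $t4, $t5  (cmp 26,5)
ble start: not taken
mul $t3, $t4, $t4 → $t3=26*26=676
xor $t3, $t4, 7 → $t3=26^7=29
xor $t3, $t5, $t4 → $t3=5^26=31
add $t5, $t5, 9 → $t5=5+9=14
halt.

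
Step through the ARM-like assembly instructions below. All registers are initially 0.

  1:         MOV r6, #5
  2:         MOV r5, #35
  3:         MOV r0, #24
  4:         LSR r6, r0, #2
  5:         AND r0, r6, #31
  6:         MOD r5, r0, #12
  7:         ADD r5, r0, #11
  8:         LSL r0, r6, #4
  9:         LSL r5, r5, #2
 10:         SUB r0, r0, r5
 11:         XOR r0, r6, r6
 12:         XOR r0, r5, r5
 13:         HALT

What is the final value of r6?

6

MOV r6, #5 → r6=5
MOV r5, #35 → r5=35
MOV r0, #24 → r0=24
LSR r6, r0, #2 → r6=24>>2=6
AND r0, r6, #31 → r0=6&31=6
MOD r5, r0, #12 → r5=6%12=6
ADD r5, r0, #11 → r5=6+11=17
LSL r0, r6, #4 → r0=6<<4=96
LSL r5, r5, #2 → r5=17<<2=68
SUB r0, r0, r5 → r0=96-68=28
XOR r0, r6, r6 → r0=6^6=0
XOR r0, r5, r5 → r0=68^68=0
halt.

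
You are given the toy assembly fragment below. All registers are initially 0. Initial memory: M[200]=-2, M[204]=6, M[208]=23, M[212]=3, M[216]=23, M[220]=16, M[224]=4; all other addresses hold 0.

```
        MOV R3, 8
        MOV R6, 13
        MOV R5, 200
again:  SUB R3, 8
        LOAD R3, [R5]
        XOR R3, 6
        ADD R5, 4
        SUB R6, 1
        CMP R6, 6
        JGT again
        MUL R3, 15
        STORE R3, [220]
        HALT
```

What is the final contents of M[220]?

30

R3=8
R6=13
R5=200
R3=8-8=0
R3=M[200]=-2
R3=(-2)^6=-8
R5=200+4=204
R6=13-1=12
CMP R6, 6  (cmp 12,6)
JGT again: taken
R3=(-8)-8=-16
R3=M[204]=6
R3=6^6=0
R5=204+4=208
R6=12-1=11
CMP R6, 6  (cmp 11,6)
JGT again: taken
R3=0-8=-8
R3=M[208]=23
R3=23^6=17
R5=208+4=212
R6=11-1=10
CMP R6, 6  (cmp 10,6)
JGT again: taken
R3=17-8=9
R3=M[212]=3
R3=3^6=5
R5=212+4=216
R6=10-1=9
CMP R6, 6  (cmp 9,6)
JGT again: taken
R3=5-8=-3
R3=M[216]=23
R3=23^6=17
R5=216+4=220
R6=9-1=8
CMP R6, 6  (cmp 8,6)
JGT again: taken
R3=17-8=9
R3=M[220]=16
R3=16^6=22
R5=220+4=224
R6=8-1=7
CMP R6, 6  (cmp 7,6)
JGT again: taken
R3=22-8=14
R3=M[224]=4
R3=4^6=2
R5=224+4=228
R6=7-1=6
CMP R6, 6  (cmp 6,6)
JGT again: not taken
R3=2*15=30
STORE R3, [220] → M[220]=30
halt.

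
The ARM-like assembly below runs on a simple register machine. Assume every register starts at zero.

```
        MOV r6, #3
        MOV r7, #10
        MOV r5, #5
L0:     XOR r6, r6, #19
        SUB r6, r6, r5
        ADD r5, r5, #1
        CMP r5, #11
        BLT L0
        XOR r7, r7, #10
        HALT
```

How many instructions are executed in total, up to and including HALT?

after MOV r6, #3: r6=3
after MOV r7, #10: r7=10
after MOV r5, #5: r5=5
after XOR r6, r6, #19: r6=3^19=16
after SUB r6, r6, r5: r6=16-5=11
after ADD r5, r5, #1: r5=5+1=6
CMP r5, #11  (cmp 6,11)
BLT L0: taken
after XOR r6, r6, #19: r6=11^19=24
after SUB r6, r6, r5: r6=24-6=18
after ADD r5, r5, #1: r5=6+1=7
CMP r5, #11  (cmp 7,11)
BLT L0: taken
after XOR r6, r6, #19: r6=18^19=1
after SUB r6, r6, r5: r6=1-7=-6
after ADD r5, r5, #1: r5=7+1=8
CMP r5, #11  (cmp 8,11)
BLT L0: taken
after XOR r6, r6, #19: r6=(-6)^19=-23
after SUB r6, r6, r5: r6=(-23)-8=-31
after ADD r5, r5, #1: r5=8+1=9
CMP r5, #11  (cmp 9,11)
BLT L0: taken
after XOR r6, r6, #19: r6=(-31)^19=-14
after SUB r6, r6, r5: r6=(-14)-9=-23
after ADD r5, r5, #1: r5=9+1=10
CMP r5, #11  (cmp 10,11)
BLT L0: taken
after XOR r6, r6, #19: r6=(-23)^19=-6
after SUB r6, r6, r5: r6=(-6)-10=-16
after ADD r5, r5, #1: r5=10+1=11
CMP r5, #11  (cmp 11,11)
BLT L0: not taken
after XOR r7, r7, #10: r7=10^10=0
halt.
Total executed instructions: 35.

35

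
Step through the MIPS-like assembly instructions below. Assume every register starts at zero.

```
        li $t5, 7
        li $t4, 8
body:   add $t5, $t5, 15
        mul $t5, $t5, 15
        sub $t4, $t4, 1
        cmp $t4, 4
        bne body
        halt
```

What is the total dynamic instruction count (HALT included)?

23

after li $t5, 7: $t5=7
after li $t4, 8: $t4=8
after add $t5, $t5, 15: $t5=7+15=22
after mul $t5, $t5, 15: $t5=22*15=330
after sub $t4, $t4, 1: $t4=8-1=7
cmp $t4, 4  (cmp 7,4)
bne body: taken
after add $t5, $t5, 15: $t5=330+15=345
after mul $t5, $t5, 15: $t5=345*15=5175
after sub $t4, $t4, 1: $t4=7-1=6
cmp $t4, 4  (cmp 6,4)
bne body: taken
after add $t5, $t5, 15: $t5=5175+15=5190
after mul $t5, $t5, 15: $t5=5190*15=77850
after sub $t4, $t4, 1: $t4=6-1=5
cmp $t4, 4  (cmp 5,4)
bne body: taken
after add $t5, $t5, 15: $t5=77850+15=77865
after mul $t5, $t5, 15: $t5=77865*15=1167975
after sub $t4, $t4, 1: $t4=5-1=4
cmp $t4, 4  (cmp 4,4)
bne body: not taken
halt.
Total executed instructions: 23.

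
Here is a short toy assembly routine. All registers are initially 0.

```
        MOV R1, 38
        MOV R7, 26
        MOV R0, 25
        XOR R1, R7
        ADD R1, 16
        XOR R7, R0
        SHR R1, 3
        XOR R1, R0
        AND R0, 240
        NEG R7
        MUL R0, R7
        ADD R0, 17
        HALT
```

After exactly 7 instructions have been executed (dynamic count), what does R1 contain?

after MOV R1, 38: R1=38
after MOV R7, 26: R7=26
after MOV R0, 25: R0=25
after XOR R1, R7: R1=38^26=60
after ADD R1, 16: R1=60+16=76
after XOR R7, R0: R7=26^25=3
after SHR R1, 3: R1=76>>3=9
After step 7: R1 = 9.

9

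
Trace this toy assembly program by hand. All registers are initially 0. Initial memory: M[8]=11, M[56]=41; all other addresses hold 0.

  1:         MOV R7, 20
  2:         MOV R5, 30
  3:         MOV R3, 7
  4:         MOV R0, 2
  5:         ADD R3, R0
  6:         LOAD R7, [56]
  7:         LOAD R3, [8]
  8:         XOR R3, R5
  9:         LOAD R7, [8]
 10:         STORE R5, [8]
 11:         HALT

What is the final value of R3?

21

MOV R7, 20 → R7=20
MOV R5, 30 → R5=30
MOV R3, 7 → R3=7
MOV R0, 2 → R0=2
ADD R3, R0 → R3=7+2=9
LOAD R7, [56] → R7=M[56]=41
LOAD R3, [8] → R3=M[8]=11
XOR R3, R5 → R3=11^30=21
LOAD R7, [8] → R7=M[8]=11
STORE R5, [8] → M[8]=30
halt.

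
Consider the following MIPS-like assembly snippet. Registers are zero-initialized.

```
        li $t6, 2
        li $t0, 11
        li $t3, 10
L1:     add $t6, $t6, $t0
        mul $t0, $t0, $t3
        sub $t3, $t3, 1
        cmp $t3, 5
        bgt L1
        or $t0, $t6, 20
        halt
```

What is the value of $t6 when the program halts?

64473

li $t6, 2 → $t6=2
li $t0, 11 → $t0=11
li $t3, 10 → $t3=10
add $t6, $t6, $t0 → $t6=2+11=13
mul $t0, $t0, $t3 → $t0=11*10=110
sub $t3, $t3, 1 → $t3=10-1=9
cmp $t3, 5  (cmp 9,5)
bgt L1: taken
add $t6, $t6, $t0 → $t6=13+110=123
mul $t0, $t0, $t3 → $t0=110*9=990
sub $t3, $t3, 1 → $t3=9-1=8
cmp $t3, 5  (cmp 8,5)
bgt L1: taken
add $t6, $t6, $t0 → $t6=123+990=1113
mul $t0, $t0, $t3 → $t0=990*8=7920
sub $t3, $t3, 1 → $t3=8-1=7
cmp $t3, 5  (cmp 7,5)
bgt L1: taken
add $t6, $t6, $t0 → $t6=1113+7920=9033
mul $t0, $t0, $t3 → $t0=7920*7=55440
sub $t3, $t3, 1 → $t3=7-1=6
cmp $t3, 5  (cmp 6,5)
bgt L1: taken
add $t6, $t6, $t0 → $t6=9033+55440=64473
mul $t0, $t0, $t3 → $t0=55440*6=332640
sub $t3, $t3, 1 → $t3=6-1=5
cmp $t3, 5  (cmp 5,5)
bgt L1: not taken
or $t0, $t6, 20 → $t0=64473|20=64477
halt.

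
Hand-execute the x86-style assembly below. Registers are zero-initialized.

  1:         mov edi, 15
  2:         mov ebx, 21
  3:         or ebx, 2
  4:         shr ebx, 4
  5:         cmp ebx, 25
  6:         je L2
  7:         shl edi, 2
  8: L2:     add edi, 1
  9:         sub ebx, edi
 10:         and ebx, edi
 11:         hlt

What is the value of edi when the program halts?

61

mov edi, 15 → edi=15
mov ebx, 21 → ebx=21
or ebx, 2 → ebx=21|2=23
shr ebx, 4 → ebx=23>>4=1
cmp ebx, 25  (cmp 1,25)
je L2: not taken
shl edi, 2 → edi=15<<2=60
add edi, 1 → edi=60+1=61
sub ebx, edi → ebx=1-61=-60
and ebx, edi → ebx=(-60)&61=4
halt.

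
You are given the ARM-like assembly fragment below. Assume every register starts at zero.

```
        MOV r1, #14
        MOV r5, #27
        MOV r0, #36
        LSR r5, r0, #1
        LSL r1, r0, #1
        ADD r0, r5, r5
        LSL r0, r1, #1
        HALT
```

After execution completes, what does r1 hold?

72

MOV r1, #14 → r1=14
MOV r5, #27 → r5=27
MOV r0, #36 → r0=36
LSR r5, r0, #1 → r5=36>>1=18
LSL r1, r0, #1 → r1=36<<1=72
ADD r0, r5, r5 → r0=18+18=36
LSL r0, r1, #1 → r0=72<<1=144
halt.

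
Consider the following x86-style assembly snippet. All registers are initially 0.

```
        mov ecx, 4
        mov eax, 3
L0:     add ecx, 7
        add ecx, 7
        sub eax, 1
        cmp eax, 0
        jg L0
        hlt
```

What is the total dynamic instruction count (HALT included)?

18

mov ecx, 4 → ecx=4
mov eax, 3 → eax=3
add ecx, 7 → ecx=4+7=11
add ecx, 7 → ecx=11+7=18
sub eax, 1 → eax=3-1=2
cmp eax, 0  (cmp 2,0)
jg L0: taken
add ecx, 7 → ecx=18+7=25
add ecx, 7 → ecx=25+7=32
sub eax, 1 → eax=2-1=1
cmp eax, 0  (cmp 1,0)
jg L0: taken
add ecx, 7 → ecx=32+7=39
add ecx, 7 → ecx=39+7=46
sub eax, 1 → eax=1-1=0
cmp eax, 0  (cmp 0,0)
jg L0: not taken
halt.
Total executed instructions: 18.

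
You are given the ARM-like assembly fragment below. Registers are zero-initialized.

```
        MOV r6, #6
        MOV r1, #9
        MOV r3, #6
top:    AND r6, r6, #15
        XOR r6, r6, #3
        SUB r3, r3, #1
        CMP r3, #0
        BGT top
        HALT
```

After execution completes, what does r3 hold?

after MOV r6, #6: r6=6
after MOV r1, #9: r1=9
after MOV r3, #6: r3=6
after AND r6, r6, #15: r6=6&15=6
after XOR r6, r6, #3: r6=6^3=5
after SUB r3, r3, #1: r3=6-1=5
CMP r3, #0  (cmp 5,0)
BGT top: taken
after AND r6, r6, #15: r6=5&15=5
after XOR r6, r6, #3: r6=5^3=6
after SUB r3, r3, #1: r3=5-1=4
CMP r3, #0  (cmp 4,0)
BGT top: taken
after AND r6, r6, #15: r6=6&15=6
after XOR r6, r6, #3: r6=6^3=5
after SUB r3, r3, #1: r3=4-1=3
CMP r3, #0  (cmp 3,0)
BGT top: taken
after AND r6, r6, #15: r6=5&15=5
after XOR r6, r6, #3: r6=5^3=6
after SUB r3, r3, #1: r3=3-1=2
CMP r3, #0  (cmp 2,0)
BGT top: taken
after AND r6, r6, #15: r6=6&15=6
after XOR r6, r6, #3: r6=6^3=5
after SUB r3, r3, #1: r3=2-1=1
CMP r3, #0  (cmp 1,0)
BGT top: taken
after AND r6, r6, #15: r6=5&15=5
after XOR r6, r6, #3: r6=5^3=6
after SUB r3, r3, #1: r3=1-1=0
CMP r3, #0  (cmp 0,0)
BGT top: not taken
halt.

0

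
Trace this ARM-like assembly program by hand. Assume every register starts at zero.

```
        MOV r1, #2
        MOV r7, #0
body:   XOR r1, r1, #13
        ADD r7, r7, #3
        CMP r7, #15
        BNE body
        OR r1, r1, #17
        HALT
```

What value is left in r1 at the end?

r1=2
r7=0
r1=2^13=15
r7=0+3=3
CMP r7, #15  (cmp 3,15)
BNE body: taken
r1=15^13=2
r7=3+3=6
CMP r7, #15  (cmp 6,15)
BNE body: taken
r1=2^13=15
r7=6+3=9
CMP r7, #15  (cmp 9,15)
BNE body: taken
r1=15^13=2
r7=9+3=12
CMP r7, #15  (cmp 12,15)
BNE body: taken
r1=2^13=15
r7=12+3=15
CMP r7, #15  (cmp 15,15)
BNE body: not taken
r1=15|17=31
halt.

31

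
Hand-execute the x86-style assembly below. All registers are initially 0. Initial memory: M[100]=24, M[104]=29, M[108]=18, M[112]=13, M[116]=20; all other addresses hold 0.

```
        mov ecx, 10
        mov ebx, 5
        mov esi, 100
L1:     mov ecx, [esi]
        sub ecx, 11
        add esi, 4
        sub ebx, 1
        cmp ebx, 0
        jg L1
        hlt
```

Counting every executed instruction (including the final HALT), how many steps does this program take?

34

after mov ecx, 10: ecx=10
after mov ebx, 5: ebx=5
after mov esi, 100: esi=100
after mov ecx, [esi]: ecx=M[100]=24
after sub ecx, 11: ecx=24-11=13
after add esi, 4: esi=100+4=104
after sub ebx, 1: ebx=5-1=4
cmp ebx, 0  (cmp 4,0)
jg L1: taken
after mov ecx, [esi]: ecx=M[104]=29
after sub ecx, 11: ecx=29-11=18
after add esi, 4: esi=104+4=108
after sub ebx, 1: ebx=4-1=3
cmp ebx, 0  (cmp 3,0)
jg L1: taken
after mov ecx, [esi]: ecx=M[108]=18
after sub ecx, 11: ecx=18-11=7
after add esi, 4: esi=108+4=112
after sub ebx, 1: ebx=3-1=2
cmp ebx, 0  (cmp 2,0)
jg L1: taken
after mov ecx, [esi]: ecx=M[112]=13
after sub ecx, 11: ecx=13-11=2
after add esi, 4: esi=112+4=116
after sub ebx, 1: ebx=2-1=1
cmp ebx, 0  (cmp 1,0)
jg L1: taken
after mov ecx, [esi]: ecx=M[116]=20
after sub ecx, 11: ecx=20-11=9
after add esi, 4: esi=116+4=120
after sub ebx, 1: ebx=1-1=0
cmp ebx, 0  (cmp 0,0)
jg L1: not taken
halt.
Total executed instructions: 34.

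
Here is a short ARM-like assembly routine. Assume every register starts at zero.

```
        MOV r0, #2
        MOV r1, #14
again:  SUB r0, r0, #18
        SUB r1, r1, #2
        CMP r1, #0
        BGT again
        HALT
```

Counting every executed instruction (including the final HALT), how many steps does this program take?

MOV r0, #2 → r0=2
MOV r1, #14 → r1=14
SUB r0, r0, #18 → r0=2-18=-16
SUB r1, r1, #2 → r1=14-2=12
CMP r1, #0  (cmp 12,0)
BGT again: taken
SUB r0, r0, #18 → r0=(-16)-18=-34
SUB r1, r1, #2 → r1=12-2=10
CMP r1, #0  (cmp 10,0)
BGT again: taken
SUB r0, r0, #18 → r0=(-34)-18=-52
SUB r1, r1, #2 → r1=10-2=8
CMP r1, #0  (cmp 8,0)
BGT again: taken
SUB r0, r0, #18 → r0=(-52)-18=-70
SUB r1, r1, #2 → r1=8-2=6
CMP r1, #0  (cmp 6,0)
BGT again: taken
SUB r0, r0, #18 → r0=(-70)-18=-88
SUB r1, r1, #2 → r1=6-2=4
CMP r1, #0  (cmp 4,0)
BGT again: taken
SUB r0, r0, #18 → r0=(-88)-18=-106
SUB r1, r1, #2 → r1=4-2=2
CMP r1, #0  (cmp 2,0)
BGT again: taken
SUB r0, r0, #18 → r0=(-106)-18=-124
SUB r1, r1, #2 → r1=2-2=0
CMP r1, #0  (cmp 0,0)
BGT again: not taken
halt.
Total executed instructions: 31.

31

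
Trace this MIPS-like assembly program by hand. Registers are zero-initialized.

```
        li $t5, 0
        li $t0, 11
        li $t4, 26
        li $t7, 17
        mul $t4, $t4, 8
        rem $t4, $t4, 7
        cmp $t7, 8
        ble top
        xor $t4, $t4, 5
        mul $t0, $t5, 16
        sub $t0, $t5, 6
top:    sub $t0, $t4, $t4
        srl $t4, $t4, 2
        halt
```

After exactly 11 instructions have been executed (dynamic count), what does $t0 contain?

-6

after li $t5, 0: $t5=0
after li $t0, 11: $t0=11
after li $t4, 26: $t4=26
after li $t7, 17: $t7=17
after mul $t4, $t4, 8: $t4=26*8=208
after rem $t4, $t4, 7: $t4=208%7=5
cmp $t7, 8  (cmp 17,8)
ble top: not taken
after xor $t4, $t4, 5: $t4=5^5=0
after mul $t0, $t5, 16: $t0=0*16=0
after sub $t0, $t5, 6: $t0=0-6=-6
After step 11: $t0 = -6.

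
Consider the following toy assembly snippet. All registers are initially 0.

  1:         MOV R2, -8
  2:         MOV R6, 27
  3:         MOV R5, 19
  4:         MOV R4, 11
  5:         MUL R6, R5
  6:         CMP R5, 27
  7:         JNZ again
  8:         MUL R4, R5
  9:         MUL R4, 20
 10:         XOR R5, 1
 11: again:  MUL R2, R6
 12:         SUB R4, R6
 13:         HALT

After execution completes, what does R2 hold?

-4104

after MOV R2, -8: R2=-8
after MOV R6, 27: R6=27
after MOV R5, 19: R5=19
after MOV R4, 11: R4=11
after MUL R6, R5: R6=27*19=513
CMP R5, 27  (cmp 19,27)
JNZ again: taken
after MUL R2, R6: R2=(-8)*513=-4104
after SUB R4, R6: R4=11-513=-502
halt.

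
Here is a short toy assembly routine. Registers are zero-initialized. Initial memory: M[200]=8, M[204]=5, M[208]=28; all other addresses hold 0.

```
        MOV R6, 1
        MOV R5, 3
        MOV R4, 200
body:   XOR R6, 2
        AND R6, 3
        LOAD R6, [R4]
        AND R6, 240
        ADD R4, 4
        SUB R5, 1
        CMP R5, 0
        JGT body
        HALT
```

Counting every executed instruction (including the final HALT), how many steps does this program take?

MOV R6, 1 → R6=1
MOV R5, 3 → R5=3
MOV R4, 200 → R4=200
XOR R6, 2 → R6=1^2=3
AND R6, 3 → R6=3&3=3
LOAD R6, [R4] → R6=M[200]=8
AND R6, 240 → R6=8&240=0
ADD R4, 4 → R4=200+4=204
SUB R5, 1 → R5=3-1=2
CMP R5, 0  (cmp 2,0)
JGT body: taken
XOR R6, 2 → R6=0^2=2
AND R6, 3 → R6=2&3=2
LOAD R6, [R4] → R6=M[204]=5
AND R6, 240 → R6=5&240=0
ADD R4, 4 → R4=204+4=208
SUB R5, 1 → R5=2-1=1
CMP R5, 0  (cmp 1,0)
JGT body: taken
XOR R6, 2 → R6=0^2=2
AND R6, 3 → R6=2&3=2
LOAD R6, [R4] → R6=M[208]=28
AND R6, 240 → R6=28&240=16
ADD R4, 4 → R4=208+4=212
SUB R5, 1 → R5=1-1=0
CMP R5, 0  (cmp 0,0)
JGT body: not taken
halt.
Total executed instructions: 28.

28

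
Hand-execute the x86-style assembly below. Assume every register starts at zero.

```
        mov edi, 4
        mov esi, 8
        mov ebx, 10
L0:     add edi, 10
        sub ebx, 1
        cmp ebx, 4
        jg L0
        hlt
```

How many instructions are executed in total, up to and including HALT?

after mov edi, 4: edi=4
after mov esi, 8: esi=8
after mov ebx, 10: ebx=10
after add edi, 10: edi=4+10=14
after sub ebx, 1: ebx=10-1=9
cmp ebx, 4  (cmp 9,4)
jg L0: taken
after add edi, 10: edi=14+10=24
after sub ebx, 1: ebx=9-1=8
cmp ebx, 4  (cmp 8,4)
jg L0: taken
after add edi, 10: edi=24+10=34
after sub ebx, 1: ebx=8-1=7
cmp ebx, 4  (cmp 7,4)
jg L0: taken
after add edi, 10: edi=34+10=44
after sub ebx, 1: ebx=7-1=6
cmp ebx, 4  (cmp 6,4)
jg L0: taken
after add edi, 10: edi=44+10=54
after sub ebx, 1: ebx=6-1=5
cmp ebx, 4  (cmp 5,4)
jg L0: taken
after add edi, 10: edi=54+10=64
after sub ebx, 1: ebx=5-1=4
cmp ebx, 4  (cmp 4,4)
jg L0: not taken
halt.
Total executed instructions: 28.

28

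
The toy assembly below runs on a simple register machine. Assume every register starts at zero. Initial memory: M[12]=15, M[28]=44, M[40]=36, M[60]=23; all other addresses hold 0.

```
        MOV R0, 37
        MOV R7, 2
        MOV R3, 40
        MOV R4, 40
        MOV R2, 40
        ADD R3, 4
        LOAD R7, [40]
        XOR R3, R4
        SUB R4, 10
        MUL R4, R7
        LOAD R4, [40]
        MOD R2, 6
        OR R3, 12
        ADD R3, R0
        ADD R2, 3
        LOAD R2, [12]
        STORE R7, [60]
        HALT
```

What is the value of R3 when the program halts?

49

MOV R0, 37 → R0=37
MOV R7, 2 → R7=2
MOV R3, 40 → R3=40
MOV R4, 40 → R4=40
MOV R2, 40 → R2=40
ADD R3, 4 → R3=40+4=44
LOAD R7, [40] → R7=M[40]=36
XOR R3, R4 → R3=44^40=4
SUB R4, 10 → R4=40-10=30
MUL R4, R7 → R4=30*36=1080
LOAD R4, [40] → R4=M[40]=36
MOD R2, 6 → R2=40%6=4
OR R3, 12 → R3=4|12=12
ADD R3, R0 → R3=12+37=49
ADD R2, 3 → R2=4+3=7
LOAD R2, [12] → R2=M[12]=15
STORE R7, [60] → M[60]=36
halt.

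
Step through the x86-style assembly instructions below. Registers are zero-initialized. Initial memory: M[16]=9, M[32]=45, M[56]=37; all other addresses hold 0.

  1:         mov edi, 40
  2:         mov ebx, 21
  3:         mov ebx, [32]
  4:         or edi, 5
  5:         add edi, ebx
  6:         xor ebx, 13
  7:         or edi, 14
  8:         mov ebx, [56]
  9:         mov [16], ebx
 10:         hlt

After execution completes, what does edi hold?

edi=40
ebx=21
ebx=M[32]=45
edi=40|5=45
edi=45+45=90
ebx=45^13=32
edi=90|14=94
ebx=M[56]=37
mov [16], ebx → M[16]=37
halt.

94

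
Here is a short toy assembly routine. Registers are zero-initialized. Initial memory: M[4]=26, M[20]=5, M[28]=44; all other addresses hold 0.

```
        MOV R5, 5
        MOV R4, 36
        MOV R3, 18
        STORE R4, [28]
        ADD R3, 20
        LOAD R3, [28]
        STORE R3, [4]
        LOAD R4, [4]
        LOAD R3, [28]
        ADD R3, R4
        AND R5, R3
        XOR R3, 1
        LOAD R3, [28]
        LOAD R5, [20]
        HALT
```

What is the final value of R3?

36

MOV R5, 5 → R5=5
MOV R4, 36 → R4=36
MOV R3, 18 → R3=18
STORE R4, [28] → M[28]=36
ADD R3, 20 → R3=18+20=38
LOAD R3, [28] → R3=M[28]=36
STORE R3, [4] → M[4]=36
LOAD R4, [4] → R4=M[4]=36
LOAD R3, [28] → R3=M[28]=36
ADD R3, R4 → R3=36+36=72
AND R5, R3 → R5=5&72=0
XOR R3, 1 → R3=72^1=73
LOAD R3, [28] → R3=M[28]=36
LOAD R5, [20] → R5=M[20]=5
halt.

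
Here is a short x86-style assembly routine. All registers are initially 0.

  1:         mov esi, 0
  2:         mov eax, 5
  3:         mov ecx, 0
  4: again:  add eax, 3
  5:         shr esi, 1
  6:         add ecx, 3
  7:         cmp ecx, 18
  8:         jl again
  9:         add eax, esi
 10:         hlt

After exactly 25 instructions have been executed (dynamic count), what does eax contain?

20

esi=0
eax=5
ecx=0
eax=5+3=8
esi=0>>1=0
ecx=0+3=3
cmp ecx, 18  (cmp 3,18)
jl again: taken
eax=8+3=11
esi=0>>1=0
ecx=3+3=6
cmp ecx, 18  (cmp 6,18)
jl again: taken
eax=11+3=14
esi=0>>1=0
ecx=6+3=9
cmp ecx, 18  (cmp 9,18)
jl again: taken
eax=14+3=17
esi=0>>1=0
ecx=9+3=12
cmp ecx, 18  (cmp 12,18)
jl again: taken
eax=17+3=20
esi=0>>1=0
After step 25: eax = 20.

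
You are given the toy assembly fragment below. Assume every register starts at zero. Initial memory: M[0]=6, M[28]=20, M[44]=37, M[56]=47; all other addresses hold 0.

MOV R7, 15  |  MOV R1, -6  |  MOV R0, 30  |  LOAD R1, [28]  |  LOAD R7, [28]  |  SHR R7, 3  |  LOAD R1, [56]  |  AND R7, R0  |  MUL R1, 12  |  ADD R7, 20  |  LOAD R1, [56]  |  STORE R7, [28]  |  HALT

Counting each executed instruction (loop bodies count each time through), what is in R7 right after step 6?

2

after MOV R7, 15: R7=15
after MOV R1, -6: R1=-6
after MOV R0, 30: R0=30
after LOAD R1, [28]: R1=M[28]=20
after LOAD R7, [28]: R7=M[28]=20
after SHR R7, 3: R7=20>>3=2
After step 6: R7 = 2.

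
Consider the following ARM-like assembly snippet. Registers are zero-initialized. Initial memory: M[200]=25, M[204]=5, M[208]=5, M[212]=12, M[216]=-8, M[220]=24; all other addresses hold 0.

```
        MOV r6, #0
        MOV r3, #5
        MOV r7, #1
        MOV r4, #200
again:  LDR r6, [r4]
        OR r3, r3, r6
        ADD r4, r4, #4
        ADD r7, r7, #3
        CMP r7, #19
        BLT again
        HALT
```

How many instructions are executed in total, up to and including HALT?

41

after MOV r6, #0: r6=0
after MOV r3, #5: r3=5
after MOV r7, #1: r7=1
after MOV r4, #200: r4=200
after LDR r6, [r4]: r6=M[200]=25
after OR r3, r3, r6: r3=5|25=29
after ADD r4, r4, #4: r4=200+4=204
after ADD r7, r7, #3: r7=1+3=4
CMP r7, #19  (cmp 4,19)
BLT again: taken
after LDR r6, [r4]: r6=M[204]=5
after OR r3, r3, r6: r3=29|5=29
after ADD r4, r4, #4: r4=204+4=208
after ADD r7, r7, #3: r7=4+3=7
CMP r7, #19  (cmp 7,19)
BLT again: taken
after LDR r6, [r4]: r6=M[208]=5
after OR r3, r3, r6: r3=29|5=29
after ADD r4, r4, #4: r4=208+4=212
after ADD r7, r7, #3: r7=7+3=10
CMP r7, #19  (cmp 10,19)
BLT again: taken
after LDR r6, [r4]: r6=M[212]=12
after OR r3, r3, r6: r3=29|12=29
after ADD r4, r4, #4: r4=212+4=216
after ADD r7, r7, #3: r7=10+3=13
CMP r7, #19  (cmp 13,19)
BLT again: taken
after LDR r6, [r4]: r6=M[216]=-8
after OR r3, r3, r6: r3=29|(-8)=-3
after ADD r4, r4, #4: r4=216+4=220
after ADD r7, r7, #3: r7=13+3=16
CMP r7, #19  (cmp 16,19)
BLT again: taken
after LDR r6, [r4]: r6=M[220]=24
after OR r3, r3, r6: r3=(-3)|24=-3
after ADD r4, r4, #4: r4=220+4=224
after ADD r7, r7, #3: r7=16+3=19
CMP r7, #19  (cmp 19,19)
BLT again: not taken
halt.
Total executed instructions: 41.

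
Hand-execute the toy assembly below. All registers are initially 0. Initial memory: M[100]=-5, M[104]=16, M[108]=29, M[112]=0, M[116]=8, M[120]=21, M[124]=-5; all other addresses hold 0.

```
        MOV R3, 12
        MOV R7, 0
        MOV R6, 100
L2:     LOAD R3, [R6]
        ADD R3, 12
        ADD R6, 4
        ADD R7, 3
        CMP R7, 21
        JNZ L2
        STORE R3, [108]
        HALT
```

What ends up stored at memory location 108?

7

after MOV R3, 12: R3=12
after MOV R7, 0: R7=0
after MOV R6, 100: R6=100
after LOAD R3, [R6]: R3=M[100]=-5
after ADD R3, 12: R3=(-5)+12=7
after ADD R6, 4: R6=100+4=104
after ADD R7, 3: R7=0+3=3
CMP R7, 21  (cmp 3,21)
JNZ L2: taken
after LOAD R3, [R6]: R3=M[104]=16
after ADD R3, 12: R3=16+12=28
after ADD R6, 4: R6=104+4=108
after ADD R7, 3: R7=3+3=6
CMP R7, 21  (cmp 6,21)
JNZ L2: taken
after LOAD R3, [R6]: R3=M[108]=29
after ADD R3, 12: R3=29+12=41
after ADD R6, 4: R6=108+4=112
after ADD R7, 3: R7=6+3=9
CMP R7, 21  (cmp 9,21)
JNZ L2: taken
after LOAD R3, [R6]: R3=M[112]=0
after ADD R3, 12: R3=0+12=12
after ADD R6, 4: R6=112+4=116
after ADD R7, 3: R7=9+3=12
CMP R7, 21  (cmp 12,21)
JNZ L2: taken
after LOAD R3, [R6]: R3=M[116]=8
after ADD R3, 12: R3=8+12=20
after ADD R6, 4: R6=116+4=120
after ADD R7, 3: R7=12+3=15
CMP R7, 21  (cmp 15,21)
JNZ L2: taken
after LOAD R3, [R6]: R3=M[120]=21
after ADD R3, 12: R3=21+12=33
after ADD R6, 4: R6=120+4=124
after ADD R7, 3: R7=15+3=18
CMP R7, 21  (cmp 18,21)
JNZ L2: taken
after LOAD R3, [R6]: R3=M[124]=-5
after ADD R3, 12: R3=(-5)+12=7
after ADD R6, 4: R6=124+4=128
after ADD R7, 3: R7=18+3=21
CMP R7, 21  (cmp 21,21)
JNZ L2: not taken
STORE R3, [108] → M[108]=7
halt.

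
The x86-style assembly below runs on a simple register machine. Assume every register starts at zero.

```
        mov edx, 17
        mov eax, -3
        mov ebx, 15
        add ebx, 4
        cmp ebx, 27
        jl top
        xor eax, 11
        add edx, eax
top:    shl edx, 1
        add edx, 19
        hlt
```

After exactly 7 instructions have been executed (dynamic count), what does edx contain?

34

mov edx, 17 → edx=17
mov eax, -3 → eax=-3
mov ebx, 15 → ebx=15
add ebx, 4 → ebx=15+4=19
cmp ebx, 27  (cmp 19,27)
jl top: taken
shl edx, 1 → edx=17<<1=34
After step 7: edx = 34.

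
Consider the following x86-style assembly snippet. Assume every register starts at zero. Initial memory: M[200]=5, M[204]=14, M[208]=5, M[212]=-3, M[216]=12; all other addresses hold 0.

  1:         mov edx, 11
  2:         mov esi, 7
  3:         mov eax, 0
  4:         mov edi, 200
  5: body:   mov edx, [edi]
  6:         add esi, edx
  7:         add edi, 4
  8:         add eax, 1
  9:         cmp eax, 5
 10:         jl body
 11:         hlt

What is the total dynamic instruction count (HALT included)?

after mov edx, 11: edx=11
after mov esi, 7: esi=7
after mov eax, 0: eax=0
after mov edi, 200: edi=200
after mov edx, [edi]: edx=M[200]=5
after add esi, edx: esi=7+5=12
after add edi, 4: edi=200+4=204
after add eax, 1: eax=0+1=1
cmp eax, 5  (cmp 1,5)
jl body: taken
after mov edx, [edi]: edx=M[204]=14
after add esi, edx: esi=12+14=26
after add edi, 4: edi=204+4=208
after add eax, 1: eax=1+1=2
cmp eax, 5  (cmp 2,5)
jl body: taken
after mov edx, [edi]: edx=M[208]=5
after add esi, edx: esi=26+5=31
after add edi, 4: edi=208+4=212
after add eax, 1: eax=2+1=3
cmp eax, 5  (cmp 3,5)
jl body: taken
after mov edx, [edi]: edx=M[212]=-3
after add esi, edx: esi=31+(-3)=28
after add edi, 4: edi=212+4=216
after add eax, 1: eax=3+1=4
cmp eax, 5  (cmp 4,5)
jl body: taken
after mov edx, [edi]: edx=M[216]=12
after add esi, edx: esi=28+12=40
after add edi, 4: edi=216+4=220
after add eax, 1: eax=4+1=5
cmp eax, 5  (cmp 5,5)
jl body: not taken
halt.
Total executed instructions: 35.

35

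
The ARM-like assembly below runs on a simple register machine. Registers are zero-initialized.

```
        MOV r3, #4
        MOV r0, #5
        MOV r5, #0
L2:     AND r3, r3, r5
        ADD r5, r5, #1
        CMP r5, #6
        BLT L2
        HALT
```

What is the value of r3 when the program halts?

0

after MOV r3, #4: r3=4
after MOV r0, #5: r0=5
after MOV r5, #0: r5=0
after AND r3, r3, r5: r3=4&0=0
after ADD r5, r5, #1: r5=0+1=1
CMP r5, #6  (cmp 1,6)
BLT L2: taken
after AND r3, r3, r5: r3=0&1=0
after ADD r5, r5, #1: r5=1+1=2
CMP r5, #6  (cmp 2,6)
BLT L2: taken
after AND r3, r3, r5: r3=0&2=0
after ADD r5, r5, #1: r5=2+1=3
CMP r5, #6  (cmp 3,6)
BLT L2: taken
after AND r3, r3, r5: r3=0&3=0
after ADD r5, r5, #1: r5=3+1=4
CMP r5, #6  (cmp 4,6)
BLT L2: taken
after AND r3, r3, r5: r3=0&4=0
after ADD r5, r5, #1: r5=4+1=5
CMP r5, #6  (cmp 5,6)
BLT L2: taken
after AND r3, r3, r5: r3=0&5=0
after ADD r5, r5, #1: r5=5+1=6
CMP r5, #6  (cmp 6,6)
BLT L2: not taken
halt.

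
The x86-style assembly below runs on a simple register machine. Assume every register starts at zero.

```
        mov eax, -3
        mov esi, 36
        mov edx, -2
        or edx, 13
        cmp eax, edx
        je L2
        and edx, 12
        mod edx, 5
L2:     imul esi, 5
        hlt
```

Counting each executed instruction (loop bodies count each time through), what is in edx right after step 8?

2

after mov eax, -3: eax=-3
after mov esi, 36: esi=36
after mov edx, -2: edx=-2
after or edx, 13: edx=(-2)|13=-1
cmp eax, edx  (cmp -3,-1)
je L2: not taken
after and edx, 12: edx=(-1)&12=12
after mod edx, 5: edx=12%5=2
After step 8: edx = 2.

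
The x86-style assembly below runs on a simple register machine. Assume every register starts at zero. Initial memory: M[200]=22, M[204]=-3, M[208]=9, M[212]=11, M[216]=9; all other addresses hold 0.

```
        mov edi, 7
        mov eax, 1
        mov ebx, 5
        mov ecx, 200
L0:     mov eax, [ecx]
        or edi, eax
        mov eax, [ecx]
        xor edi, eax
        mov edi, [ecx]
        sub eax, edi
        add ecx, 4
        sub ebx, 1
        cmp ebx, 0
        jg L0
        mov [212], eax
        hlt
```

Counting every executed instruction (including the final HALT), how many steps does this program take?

after mov edi, 7: edi=7
after mov eax, 1: eax=1
after mov ebx, 5: ebx=5
after mov ecx, 200: ecx=200
after mov eax, [ecx]: eax=M[200]=22
after or edi, eax: edi=7|22=23
after mov eax, [ecx]: eax=M[200]=22
after xor edi, eax: edi=23^22=1
after mov edi, [ecx]: edi=M[200]=22
after sub eax, edi: eax=22-22=0
after add ecx, 4: ecx=200+4=204
after sub ebx, 1: ebx=5-1=4
cmp ebx, 0  (cmp 4,0)
jg L0: taken
after mov eax, [ecx]: eax=M[204]=-3
after or edi, eax: edi=22|(-3)=-1
after mov eax, [ecx]: eax=M[204]=-3
after xor edi, eax: edi=(-1)^(-3)=2
after mov edi, [ecx]: edi=M[204]=-3
after sub eax, edi: eax=(-3)-(-3)=0
after add ecx, 4: ecx=204+4=208
after sub ebx, 1: ebx=4-1=3
cmp ebx, 0  (cmp 3,0)
jg L0: taken
after mov eax, [ecx]: eax=M[208]=9
after or edi, eax: edi=(-3)|9=-3
after mov eax, [ecx]: eax=M[208]=9
after xor edi, eax: edi=(-3)^9=-12
after mov edi, [ecx]: edi=M[208]=9
after sub eax, edi: eax=9-9=0
after add ecx, 4: ecx=208+4=212
after sub ebx, 1: ebx=3-1=2
cmp ebx, 0  (cmp 2,0)
jg L0: taken
after mov eax, [ecx]: eax=M[212]=11
after or edi, eax: edi=9|11=11
after mov eax, [ecx]: eax=M[212]=11
after xor edi, eax: edi=11^11=0
after mov edi, [ecx]: edi=M[212]=11
after sub eax, edi: eax=11-11=0
after add ecx, 4: ecx=212+4=216
after sub ebx, 1: ebx=2-1=1
cmp ebx, 0  (cmp 1,0)
jg L0: taken
after mov eax, [ecx]: eax=M[216]=9
after or edi, eax: edi=11|9=11
after mov eax, [ecx]: eax=M[216]=9
after xor edi, eax: edi=11^9=2
after mov edi, [ecx]: edi=M[216]=9
after sub eax, edi: eax=9-9=0
after add ecx, 4: ecx=216+4=220
after sub ebx, 1: ebx=1-1=0
cmp ebx, 0  (cmp 0,0)
jg L0: not taken
mov [212], eax → M[212]=0
halt.
Total executed instructions: 56.

56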